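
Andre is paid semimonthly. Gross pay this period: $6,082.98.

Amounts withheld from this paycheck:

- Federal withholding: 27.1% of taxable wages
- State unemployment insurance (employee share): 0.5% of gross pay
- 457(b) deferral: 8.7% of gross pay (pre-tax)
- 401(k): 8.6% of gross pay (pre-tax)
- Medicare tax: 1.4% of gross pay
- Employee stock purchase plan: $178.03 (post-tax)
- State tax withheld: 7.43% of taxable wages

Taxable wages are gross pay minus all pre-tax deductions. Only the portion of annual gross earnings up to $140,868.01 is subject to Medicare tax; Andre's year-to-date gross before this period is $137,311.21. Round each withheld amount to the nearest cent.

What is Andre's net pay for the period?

$3,035.30

457(b) deferral: $6,082.98 × 0.087 = $529.22
401(k): $6,082.98 × 0.086 = $523.14
Pre-tax total = $529.22 + $523.14 = $1,052.36
Taxable wages = $6,082.98 − $1,052.36 = $5,030.62
Federal withholding: $5,030.62 × 0.271 = $1,363.30
State tax withheld: $5,030.62 × 0.0743 = $373.78
State unemployment insurance (employee share): $6,082.98 × 0.005 = $30.41
Medicare tax: only $140,868.01 − $137,311.21 = $3,556.80 of this check is subject → $3,556.80 × 0.014 = $49.80
Employee stock purchase plan: $178.03
Total deductions = $529.22 + $523.14 + $1,363.30 + $373.78 + $30.41 + $49.80 + $178.03 = $3,047.68
Net pay = $6,082.98 − $3,047.68 = $3,035.30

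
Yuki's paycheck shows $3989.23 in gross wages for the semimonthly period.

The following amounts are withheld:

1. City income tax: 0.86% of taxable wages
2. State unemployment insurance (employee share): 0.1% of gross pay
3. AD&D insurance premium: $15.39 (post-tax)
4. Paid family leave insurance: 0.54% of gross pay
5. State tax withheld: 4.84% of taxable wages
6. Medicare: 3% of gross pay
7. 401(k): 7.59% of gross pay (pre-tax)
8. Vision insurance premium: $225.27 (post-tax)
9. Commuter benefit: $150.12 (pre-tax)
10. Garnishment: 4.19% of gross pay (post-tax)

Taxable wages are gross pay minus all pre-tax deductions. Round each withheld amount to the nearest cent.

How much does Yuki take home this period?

$2781.74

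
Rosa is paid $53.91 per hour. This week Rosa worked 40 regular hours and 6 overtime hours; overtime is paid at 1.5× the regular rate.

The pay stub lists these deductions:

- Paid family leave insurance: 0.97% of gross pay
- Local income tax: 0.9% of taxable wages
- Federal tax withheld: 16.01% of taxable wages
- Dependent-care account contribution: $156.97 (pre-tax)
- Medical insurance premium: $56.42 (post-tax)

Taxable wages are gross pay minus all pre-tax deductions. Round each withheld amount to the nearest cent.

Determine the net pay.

Regular pay: 40 × $53.91 = $2,156.40
Overtime pay: 6 × $53.91 × 1.5 = $485.19
Gross pay = $2,156.40 + $485.19 = $2,641.59
Dependent-care account contribution: $156.97
Taxable wages = $2,641.59 − $156.97 = $2,484.62
Federal tax withheld: $2,484.62 × 0.1601 = $397.79
Local income tax: $2,484.62 × 0.009 = $22.36
Paid family leave insurance: $2,641.59 × 0.0097 = $25.62
Medical insurance premium: $56.42
Total deductions = $156.97 + $397.79 + $22.36 + $25.62 + $56.42 = $659.16
Net pay = $2,641.59 − $659.16 = $1,982.43

$1,982.43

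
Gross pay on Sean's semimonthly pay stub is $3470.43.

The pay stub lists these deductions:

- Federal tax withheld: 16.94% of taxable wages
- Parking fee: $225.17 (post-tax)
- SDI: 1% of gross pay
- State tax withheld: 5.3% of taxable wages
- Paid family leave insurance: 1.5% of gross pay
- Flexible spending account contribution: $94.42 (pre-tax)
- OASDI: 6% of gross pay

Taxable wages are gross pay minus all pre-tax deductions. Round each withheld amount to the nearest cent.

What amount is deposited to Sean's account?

$2105.02

Flexible spending account contribution: $94.42
Taxable wages = $3470.43 − $94.42 = $3376.01
State tax withheld: $3376.01 × 0.053 = $178.93
Federal tax withheld: $3376.01 × 0.1694 = $571.90
SDI: $3470.43 × 0.01 = $34.70
OASDI: $3470.43 × 0.06 = $208.23
Paid family leave insurance: $3470.43 × 0.015 = $52.06
Parking fee: $225.17
Total deductions = $94.42 + $178.93 + $571.90 + $34.70 + $208.23 + $52.06 + $225.17 = $1365.41
Net pay = $3470.43 − $1365.41 = $2105.02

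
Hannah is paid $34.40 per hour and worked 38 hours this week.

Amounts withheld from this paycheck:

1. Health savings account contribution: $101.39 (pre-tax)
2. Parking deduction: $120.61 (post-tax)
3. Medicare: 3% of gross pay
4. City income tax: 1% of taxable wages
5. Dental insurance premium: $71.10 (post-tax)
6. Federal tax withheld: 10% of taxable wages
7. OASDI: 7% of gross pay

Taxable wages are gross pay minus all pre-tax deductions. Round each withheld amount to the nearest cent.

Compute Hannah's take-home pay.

$750.74

Gross pay: 38 × $34.40 = $1307.20
Health savings account contribution: $101.39
Taxable wages = $1307.20 − $101.39 = $1205.81
Federal tax withheld: $1205.81 × 0.1 = $120.58
City income tax: $1205.81 × 0.01 = $12.06
Medicare: $1307.20 × 0.03 = $39.22
OASDI: $1307.20 × 0.07 = $91.50
Dental insurance premium: $71.10
Parking deduction: $120.61
Total deductions = $101.39 + $120.58 + $12.06 + $39.22 + $91.50 + $71.10 + $120.61 = $556.46
Net pay = $1307.20 − $556.46 = $750.74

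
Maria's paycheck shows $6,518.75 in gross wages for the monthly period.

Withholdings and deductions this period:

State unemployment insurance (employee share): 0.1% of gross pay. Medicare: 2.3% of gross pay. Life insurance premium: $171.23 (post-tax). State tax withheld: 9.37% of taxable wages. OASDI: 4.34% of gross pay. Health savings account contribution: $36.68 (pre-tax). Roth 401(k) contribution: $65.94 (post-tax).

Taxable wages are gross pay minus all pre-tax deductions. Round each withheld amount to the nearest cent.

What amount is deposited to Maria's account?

Health savings account contribution: $36.68
Taxable wages = $6,518.75 − $36.68 = $6,482.07
State tax withheld: $6,482.07 × 0.0937 = $607.37
OASDI: $6,518.75 × 0.0434 = $282.91
Medicare: $6,518.75 × 0.023 = $149.93
State unemployment insurance (employee share): $6,518.75 × 0.001 = $6.52
Roth 401(k) contribution: $65.94
Life insurance premium: $171.23
Total deductions = $36.68 + $607.37 + $282.91 + $149.93 + $6.52 + $65.94 + $171.23 = $1,320.58
Net pay = $6,518.75 − $1,320.58 = $5,198.17

$5,198.17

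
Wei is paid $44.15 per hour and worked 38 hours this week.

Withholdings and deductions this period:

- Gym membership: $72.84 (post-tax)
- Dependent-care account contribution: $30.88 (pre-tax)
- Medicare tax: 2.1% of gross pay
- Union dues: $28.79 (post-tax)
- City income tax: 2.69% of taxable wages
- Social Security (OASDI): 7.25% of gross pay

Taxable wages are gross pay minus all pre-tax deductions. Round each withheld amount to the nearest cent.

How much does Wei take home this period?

Gross pay: 38 × $44.15 = $1,677.70
Dependent-care account contribution: $30.88
Taxable wages = $1,677.70 − $30.88 = $1,646.82
City income tax: $1,646.82 × 0.0269 = $44.30
Social Security (OASDI): $1,677.70 × 0.0725 = $121.63
Medicare tax: $1,677.70 × 0.021 = $35.23
Gym membership: $72.84
Union dues: $28.79
Total deductions = $30.88 + $44.30 + $121.63 + $35.23 + $72.84 + $28.79 = $333.67
Net pay = $1,677.70 − $333.67 = $1,344.03

$1,344.03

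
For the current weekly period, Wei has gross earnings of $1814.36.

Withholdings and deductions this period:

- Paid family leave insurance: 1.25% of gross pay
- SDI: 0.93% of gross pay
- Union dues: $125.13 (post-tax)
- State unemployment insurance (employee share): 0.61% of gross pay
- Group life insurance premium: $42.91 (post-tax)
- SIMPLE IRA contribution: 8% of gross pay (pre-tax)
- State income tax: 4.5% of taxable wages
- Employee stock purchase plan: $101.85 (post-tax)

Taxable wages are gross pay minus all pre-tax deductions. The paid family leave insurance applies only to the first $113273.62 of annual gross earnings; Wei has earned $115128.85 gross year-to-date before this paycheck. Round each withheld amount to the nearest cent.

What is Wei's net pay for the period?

$1296.27

SIMPLE IRA contribution: $1814.36 × 0.08 = $145.15
Taxable wages = $1814.36 − $145.15 = $1669.21
State income tax: $1669.21 × 0.045 = $75.11
Paid family leave insurance: annual cap $113273.62 already reached (YTD $115128.85), so $0.00
State unemployment insurance (employee share): $1814.36 × 0.0061 = $11.07
SDI: $1814.36 × 0.0093 = $16.87
Group life insurance premium: $42.91
Employee stock purchase plan: $101.85
Union dues: $125.13
Total deductions = $145.15 + $75.11 + $0.00 + $11.07 + $16.87 + $42.91 + $101.85 + $125.13 = $518.09
Net pay = $1814.36 − $518.09 = $1296.27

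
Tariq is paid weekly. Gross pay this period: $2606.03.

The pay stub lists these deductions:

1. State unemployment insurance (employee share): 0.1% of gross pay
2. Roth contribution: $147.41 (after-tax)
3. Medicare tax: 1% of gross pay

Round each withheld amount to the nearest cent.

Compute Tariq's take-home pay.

$2429.95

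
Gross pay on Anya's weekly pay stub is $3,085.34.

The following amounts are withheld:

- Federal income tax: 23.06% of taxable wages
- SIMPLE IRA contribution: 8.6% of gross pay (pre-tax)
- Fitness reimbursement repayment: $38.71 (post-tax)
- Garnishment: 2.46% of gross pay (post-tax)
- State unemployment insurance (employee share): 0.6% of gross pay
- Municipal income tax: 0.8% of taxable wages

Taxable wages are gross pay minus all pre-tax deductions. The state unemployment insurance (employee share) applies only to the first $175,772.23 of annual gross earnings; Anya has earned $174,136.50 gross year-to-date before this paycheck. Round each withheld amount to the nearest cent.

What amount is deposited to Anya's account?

SIMPLE IRA contribution: $3,085.34 × 0.086 = $265.34
Taxable wages = $3,085.34 − $265.34 = $2,820.00
Federal income tax: $2,820.00 × 0.2306 = $650.29
Municipal income tax: $2,820.00 × 0.008 = $22.56
State unemployment insurance (employee share): only $175,772.23 − $174,136.50 = $1,635.73 of this check is subject → $1,635.73 × 0.006 = $9.81
Garnishment: $3,085.34 × 0.0246 = $75.90
Fitness reimbursement repayment: $38.71
Total deductions = $265.34 + $650.29 + $22.56 + $9.81 + $75.90 + $38.71 = $1,062.61
Net pay = $3,085.34 − $1,062.61 = $2,022.73

$2,022.73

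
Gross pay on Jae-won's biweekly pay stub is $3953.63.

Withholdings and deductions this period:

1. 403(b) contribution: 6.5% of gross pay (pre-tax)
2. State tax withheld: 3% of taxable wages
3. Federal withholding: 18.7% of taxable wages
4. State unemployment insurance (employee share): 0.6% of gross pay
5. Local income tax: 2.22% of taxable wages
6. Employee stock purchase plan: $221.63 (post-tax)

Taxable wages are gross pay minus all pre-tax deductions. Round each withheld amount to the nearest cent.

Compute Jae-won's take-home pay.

403(b) contribution: $3953.63 × 0.065 = $256.99
Taxable wages = $3953.63 − $256.99 = $3696.64
Federal withholding: $3696.64 × 0.187 = $691.27
State tax withheld: $3696.64 × 0.03 = $110.90
Local income tax: $3696.64 × 0.0222 = $82.07
State unemployment insurance (employee share): $3953.63 × 0.006 = $23.72
Employee stock purchase plan: $221.63
Total deductions = $256.99 + $691.27 + $110.90 + $82.07 + $23.72 + $221.63 = $1386.58
Net pay = $3953.63 − $1386.58 = $2567.05

$2567.05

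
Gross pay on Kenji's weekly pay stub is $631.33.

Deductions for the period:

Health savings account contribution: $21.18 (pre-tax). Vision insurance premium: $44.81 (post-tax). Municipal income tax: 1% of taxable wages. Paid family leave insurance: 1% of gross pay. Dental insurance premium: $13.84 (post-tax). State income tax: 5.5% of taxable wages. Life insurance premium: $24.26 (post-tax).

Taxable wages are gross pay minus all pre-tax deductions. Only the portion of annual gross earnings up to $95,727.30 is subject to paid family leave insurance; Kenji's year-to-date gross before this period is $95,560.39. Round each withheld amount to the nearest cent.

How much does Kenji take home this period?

Health savings account contribution: $21.18
Taxable wages = $631.33 − $21.18 = $610.15
Municipal income tax: $610.15 × 0.01 = $6.10
State income tax: $610.15 × 0.055 = $33.56
Paid family leave insurance: only $95,727.30 − $95,560.39 = $166.91 of this check is subject → $166.91 × 0.01 = $1.67
Vision insurance premium: $44.81
Dental insurance premium: $13.84
Life insurance premium: $24.26
Total deductions = $21.18 + $6.10 + $33.56 + $1.67 + $44.81 + $13.84 + $24.26 = $145.42
Net pay = $631.33 − $145.42 = $485.91

$485.91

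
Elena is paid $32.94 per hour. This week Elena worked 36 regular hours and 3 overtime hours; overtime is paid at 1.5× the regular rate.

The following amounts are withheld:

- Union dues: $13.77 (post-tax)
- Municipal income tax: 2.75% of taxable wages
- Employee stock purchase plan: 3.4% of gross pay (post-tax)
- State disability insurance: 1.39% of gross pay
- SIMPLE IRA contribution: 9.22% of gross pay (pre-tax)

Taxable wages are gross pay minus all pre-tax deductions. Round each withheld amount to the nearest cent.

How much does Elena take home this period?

Regular pay: 36 × $32.94 = $1,185.84
Overtime pay: 3 × $32.94 × 1.5 = $148.23
Gross pay = $1,185.84 + $148.23 = $1,334.07
SIMPLE IRA contribution: $1,334.07 × 0.0922 = $123.00
Taxable wages = $1,334.07 − $123.00 = $1,211.07
Municipal income tax: $1,211.07 × 0.0275 = $33.30
State disability insurance: $1,334.07 × 0.0139 = $18.54
Union dues: $13.77
Employee stock purchase plan: $1,334.07 × 0.034 = $45.36
Total deductions = $123.00 + $33.30 + $18.54 + $13.77 + $45.36 = $233.97
Net pay = $1,334.07 − $233.97 = $1,100.10

$1,100.10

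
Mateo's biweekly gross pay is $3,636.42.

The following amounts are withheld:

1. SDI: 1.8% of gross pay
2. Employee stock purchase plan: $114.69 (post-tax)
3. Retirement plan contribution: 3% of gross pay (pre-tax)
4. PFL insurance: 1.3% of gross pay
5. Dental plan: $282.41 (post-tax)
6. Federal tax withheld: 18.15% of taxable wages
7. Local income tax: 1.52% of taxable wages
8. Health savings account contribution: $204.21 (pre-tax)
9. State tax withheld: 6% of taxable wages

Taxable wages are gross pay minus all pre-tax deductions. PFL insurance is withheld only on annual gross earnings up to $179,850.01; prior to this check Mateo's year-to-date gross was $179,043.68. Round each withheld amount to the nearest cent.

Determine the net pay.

$1,997.03

Health savings account contribution: $204.21
Retirement plan contribution: $3,636.42 × 0.03 = $109.09
Pre-tax total = $204.21 + $109.09 = $313.30
Taxable wages = $3,636.42 − $313.30 = $3,323.12
State tax withheld: $3,323.12 × 0.06 = $199.39
Local income tax: $3,323.12 × 0.0152 = $50.51
Federal tax withheld: $3,323.12 × 0.1815 = $603.15
SDI: $3,636.42 × 0.018 = $65.46
PFL insurance: only $179,850.01 − $179,043.68 = $806.33 of this check is subject → $806.33 × 0.013 = $10.48
Employee stock purchase plan: $114.69
Dental plan: $282.41
Total deductions = $204.21 + $109.09 + $199.39 + $50.51 + $603.15 + $65.46 + $10.48 + $114.69 + $282.41 = $1,639.39
Net pay = $3,636.42 − $1,639.39 = $1,997.03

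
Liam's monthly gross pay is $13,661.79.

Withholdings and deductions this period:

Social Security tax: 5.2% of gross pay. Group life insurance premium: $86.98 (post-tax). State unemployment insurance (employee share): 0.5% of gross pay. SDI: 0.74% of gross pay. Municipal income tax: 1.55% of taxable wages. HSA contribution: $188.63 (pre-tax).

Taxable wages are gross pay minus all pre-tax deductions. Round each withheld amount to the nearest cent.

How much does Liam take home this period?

HSA contribution: $188.63
Taxable wages = $13,661.79 − $188.63 = $13,473.16
Municipal income tax: $13,473.16 × 0.0155 = $208.83
State unemployment insurance (employee share): $13,661.79 × 0.005 = $68.31
Social Security tax: $13,661.79 × 0.052 = $710.41
SDI: $13,661.79 × 0.0074 = $101.10
Group life insurance premium: $86.98
Total deductions = $188.63 + $208.83 + $68.31 + $710.41 + $101.10 + $86.98 = $1,364.26
Net pay = $13,661.79 − $1,364.26 = $12,297.53

$12,297.53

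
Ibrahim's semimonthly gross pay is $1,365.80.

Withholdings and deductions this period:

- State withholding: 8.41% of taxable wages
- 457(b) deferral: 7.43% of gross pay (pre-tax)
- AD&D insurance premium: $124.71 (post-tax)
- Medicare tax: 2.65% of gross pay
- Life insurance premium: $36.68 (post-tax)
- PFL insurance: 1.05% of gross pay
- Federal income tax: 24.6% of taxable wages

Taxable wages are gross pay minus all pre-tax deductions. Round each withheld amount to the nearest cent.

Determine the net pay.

$635.05

457(b) deferral: $1,365.80 × 0.0743 = $101.48
Taxable wages = $1,365.80 − $101.48 = $1,264.32
State withholding: $1,264.32 × 0.0841 = $106.33
Federal income tax: $1,264.32 × 0.246 = $311.02
Medicare tax: $1,365.80 × 0.0265 = $36.19
PFL insurance: $1,365.80 × 0.0105 = $14.34
Life insurance premium: $36.68
AD&D insurance premium: $124.71
Total deductions = $101.48 + $106.33 + $311.02 + $36.19 + $14.34 + $36.68 + $124.71 = $730.75
Net pay = $1,365.80 − $730.75 = $635.05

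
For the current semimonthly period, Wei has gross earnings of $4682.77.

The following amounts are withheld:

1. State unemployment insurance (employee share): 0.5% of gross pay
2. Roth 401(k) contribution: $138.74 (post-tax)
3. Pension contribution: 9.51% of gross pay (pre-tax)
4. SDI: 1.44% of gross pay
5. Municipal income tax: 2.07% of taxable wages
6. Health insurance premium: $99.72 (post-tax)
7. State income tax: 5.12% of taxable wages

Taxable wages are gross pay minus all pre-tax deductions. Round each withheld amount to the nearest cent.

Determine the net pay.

Pension contribution: $4682.77 × 0.0951 = $445.33
Taxable wages = $4682.77 − $445.33 = $4237.44
Municipal income tax: $4237.44 × 0.0207 = $87.72
State income tax: $4237.44 × 0.0512 = $216.96
SDI: $4682.77 × 0.0144 = $67.43
State unemployment insurance (employee share): $4682.77 × 0.005 = $23.41
Roth 401(k) contribution: $138.74
Health insurance premium: $99.72
Total deductions = $445.33 + $87.72 + $216.96 + $67.43 + $23.41 + $138.74 + $99.72 = $1079.31
Net pay = $4682.77 − $1079.31 = $3603.46

$3603.46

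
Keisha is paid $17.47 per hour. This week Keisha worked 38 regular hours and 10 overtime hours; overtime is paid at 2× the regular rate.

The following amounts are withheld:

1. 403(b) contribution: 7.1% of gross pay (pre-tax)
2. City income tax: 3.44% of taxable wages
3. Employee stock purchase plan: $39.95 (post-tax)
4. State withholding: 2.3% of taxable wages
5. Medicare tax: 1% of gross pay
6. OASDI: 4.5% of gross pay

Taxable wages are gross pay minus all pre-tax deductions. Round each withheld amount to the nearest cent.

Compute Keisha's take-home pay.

Regular pay: 38 × $17.47 = $663.86
Overtime pay: 10 × $17.47 × 2 = $349.40
Gross pay = $663.86 + $349.40 = $1,013.26
403(b) contribution: $1,013.26 × 0.071 = $71.94
Taxable wages = $1,013.26 − $71.94 = $941.32
State withholding: $941.32 × 0.023 = $21.65
City income tax: $941.32 × 0.0344 = $32.38
Medicare tax: $1,013.26 × 0.01 = $10.13
OASDI: $1,013.26 × 0.045 = $45.60
Employee stock purchase plan: $39.95
Total deductions = $71.94 + $21.65 + $32.38 + $10.13 + $45.60 + $39.95 = $221.65
Net pay = $1,013.26 − $221.65 = $791.61

$791.61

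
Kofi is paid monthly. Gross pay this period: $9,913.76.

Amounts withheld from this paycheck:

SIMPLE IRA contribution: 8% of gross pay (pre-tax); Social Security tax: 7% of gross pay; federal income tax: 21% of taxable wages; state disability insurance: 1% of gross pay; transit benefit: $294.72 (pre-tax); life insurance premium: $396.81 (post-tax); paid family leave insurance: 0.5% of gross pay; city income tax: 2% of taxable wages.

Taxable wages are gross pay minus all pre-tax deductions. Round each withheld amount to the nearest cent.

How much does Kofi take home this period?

$5,556.49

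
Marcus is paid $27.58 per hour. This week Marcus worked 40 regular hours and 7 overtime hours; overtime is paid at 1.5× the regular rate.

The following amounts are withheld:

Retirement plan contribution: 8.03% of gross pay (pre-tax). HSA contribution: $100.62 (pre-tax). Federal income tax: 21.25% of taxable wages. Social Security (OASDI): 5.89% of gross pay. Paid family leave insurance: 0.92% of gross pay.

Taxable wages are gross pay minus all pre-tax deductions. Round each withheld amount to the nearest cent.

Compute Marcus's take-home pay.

$834.66

Regular pay: 40 × $27.58 = $1,103.20
Overtime pay: 7 × $27.58 × 1.5 = $289.59
Gross pay = $1,103.20 + $289.59 = $1,392.79
HSA contribution: $100.62
Retirement plan contribution: $1,392.79 × 0.0803 = $111.84
Pre-tax total = $100.62 + $111.84 = $212.46
Taxable wages = $1,392.79 − $212.46 = $1,180.33
Federal income tax: $1,180.33 × 0.2125 = $250.82
Social Security (OASDI): $1,392.79 × 0.0589 = $82.04
Paid family leave insurance: $1,392.79 × 0.0092 = $12.81
Total deductions = $100.62 + $111.84 + $250.82 + $82.04 + $12.81 = $558.13
Net pay = $1,392.79 − $558.13 = $834.66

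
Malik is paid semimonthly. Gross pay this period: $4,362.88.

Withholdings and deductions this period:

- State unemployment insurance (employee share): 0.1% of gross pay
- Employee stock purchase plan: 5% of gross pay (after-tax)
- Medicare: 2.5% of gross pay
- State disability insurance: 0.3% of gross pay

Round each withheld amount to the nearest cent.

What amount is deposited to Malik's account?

$4,018.22

Medicare: $4,362.88 × 0.025 = $109.07
State unemployment insurance (employee share): $4,362.88 × 0.001 = $4.36
State disability insurance: $4,362.88 × 0.003 = $13.09
Employee stock purchase plan: $4,362.88 × 0.05 = $218.14
Total deductions = $109.07 + $4.36 + $13.09 + $218.14 = $344.66
Net pay = $4,362.88 − $344.66 = $4,018.22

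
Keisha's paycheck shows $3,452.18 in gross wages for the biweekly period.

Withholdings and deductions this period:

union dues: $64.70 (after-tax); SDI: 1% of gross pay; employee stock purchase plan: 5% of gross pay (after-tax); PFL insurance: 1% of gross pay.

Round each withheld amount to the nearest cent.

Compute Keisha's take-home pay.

SDI: $3,452.18 × 0.01 = $34.52
PFL insurance: $3,452.18 × 0.01 = $34.52
Union dues: $64.70
Employee stock purchase plan: $3,452.18 × 0.05 = $172.61
Total deductions = $34.52 + $34.52 + $64.70 + $172.61 = $306.35
Net pay = $3,452.18 − $306.35 = $3,145.83

$3,145.83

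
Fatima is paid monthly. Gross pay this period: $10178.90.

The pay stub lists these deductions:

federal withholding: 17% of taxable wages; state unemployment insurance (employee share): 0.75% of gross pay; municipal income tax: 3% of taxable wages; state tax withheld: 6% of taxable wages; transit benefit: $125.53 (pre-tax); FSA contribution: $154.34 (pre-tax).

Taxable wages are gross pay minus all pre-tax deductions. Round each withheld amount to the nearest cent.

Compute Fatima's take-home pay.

$7248.94

FSA contribution: $154.34
Transit benefit: $125.53
Pre-tax total = $154.34 + $125.53 = $279.87
Taxable wages = $10178.90 − $279.87 = $9899.03
Municipal income tax: $9899.03 × 0.03 = $296.97
Federal withholding: $9899.03 × 0.17 = $1682.84
State tax withheld: $9899.03 × 0.06 = $593.94
State unemployment insurance (employee share): $10178.90 × 0.0075 = $76.34
Total deductions = $154.34 + $125.53 + $296.97 + $1682.84 + $593.94 + $76.34 = $2929.96
Net pay = $10178.90 − $2929.96 = $7248.94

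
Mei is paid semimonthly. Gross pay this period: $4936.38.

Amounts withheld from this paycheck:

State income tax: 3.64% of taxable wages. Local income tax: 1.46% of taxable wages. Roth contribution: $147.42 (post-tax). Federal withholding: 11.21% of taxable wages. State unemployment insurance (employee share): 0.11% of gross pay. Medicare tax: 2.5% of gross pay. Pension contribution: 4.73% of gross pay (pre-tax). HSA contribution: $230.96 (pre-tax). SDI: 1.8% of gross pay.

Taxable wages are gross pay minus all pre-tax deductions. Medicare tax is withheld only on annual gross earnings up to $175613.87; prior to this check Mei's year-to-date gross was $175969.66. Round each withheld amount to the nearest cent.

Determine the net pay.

Pension contribution: $4936.38 × 0.0473 = $233.49
HSA contribution: $230.96
Pre-tax total = $233.49 + $230.96 = $464.45
Taxable wages = $4936.38 − $464.45 = $4471.93
Federal withholding: $4471.93 × 0.1121 = $501.30
Local income tax: $4471.93 × 0.0146 = $65.29
State income tax: $4471.93 × 0.0364 = $162.78
SDI: $4936.38 × 0.018 = $88.85
Medicare tax: annual cap $175613.87 already reached (YTD $175969.66), so $0.00
State unemployment insurance (employee share): $4936.38 × 0.0011 = $5.43
Roth contribution: $147.42
Total deductions = $233.49 + $230.96 + $501.30 + $65.29 + $162.78 + $88.85 + $0.00 + $5.43 + $147.42 = $1435.52
Net pay = $4936.38 − $1435.52 = $3500.86

$3500.86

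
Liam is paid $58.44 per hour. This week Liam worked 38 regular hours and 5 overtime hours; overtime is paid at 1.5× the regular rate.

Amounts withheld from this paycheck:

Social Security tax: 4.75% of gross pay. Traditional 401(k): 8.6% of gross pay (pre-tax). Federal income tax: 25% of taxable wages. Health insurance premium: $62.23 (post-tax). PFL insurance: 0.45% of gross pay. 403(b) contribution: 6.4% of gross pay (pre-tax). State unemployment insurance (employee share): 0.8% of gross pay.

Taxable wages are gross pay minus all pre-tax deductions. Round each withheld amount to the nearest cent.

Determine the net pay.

$1473.35

Regular pay: 38 × $58.44 = $2220.72
Overtime pay: 5 × $58.44 × 1.5 = $438.30
Gross pay = $2220.72 + $438.30 = $2659.02
403(b) contribution: $2659.02 × 0.064 = $170.18
Traditional 401(k): $2659.02 × 0.086 = $228.68
Pre-tax total = $170.18 + $228.68 = $398.86
Taxable wages = $2659.02 − $398.86 = $2260.16
Federal income tax: $2260.16 × 0.25 = $565.04
PFL insurance: $2659.02 × 0.0045 = $11.97
State unemployment insurance (employee share): $2659.02 × 0.008 = $21.27
Social Security tax: $2659.02 × 0.0475 = $126.30
Health insurance premium: $62.23
Total deductions = $170.18 + $228.68 + $565.04 + $11.97 + $21.27 + $126.30 + $62.23 = $1185.67
Net pay = $2659.02 − $1185.67 = $1473.35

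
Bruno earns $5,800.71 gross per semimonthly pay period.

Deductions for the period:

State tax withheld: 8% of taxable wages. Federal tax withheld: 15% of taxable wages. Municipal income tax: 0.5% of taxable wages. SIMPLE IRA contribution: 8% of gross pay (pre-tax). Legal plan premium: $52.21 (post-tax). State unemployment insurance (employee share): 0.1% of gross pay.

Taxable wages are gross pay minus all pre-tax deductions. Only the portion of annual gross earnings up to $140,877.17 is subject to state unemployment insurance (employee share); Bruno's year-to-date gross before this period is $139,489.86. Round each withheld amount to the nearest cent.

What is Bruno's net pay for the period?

SIMPLE IRA contribution: $5,800.71 × 0.08 = $464.06
Taxable wages = $5,800.71 − $464.06 = $5,336.65
Municipal income tax: $5,336.65 × 0.005 = $26.68
State tax withheld: $5,336.65 × 0.08 = $426.93
Federal tax withheld: $5,336.65 × 0.15 = $800.50
State unemployment insurance (employee share): only $140,877.17 − $139,489.86 = $1,387.31 of this check is subject → $1,387.31 × 0.001 = $1.39
Legal plan premium: $52.21
Total deductions = $464.06 + $26.68 + $426.93 + $800.50 + $1.39 + $52.21 = $1,771.77
Net pay = $5,800.71 − $1,771.77 = $4,028.94

$4,028.94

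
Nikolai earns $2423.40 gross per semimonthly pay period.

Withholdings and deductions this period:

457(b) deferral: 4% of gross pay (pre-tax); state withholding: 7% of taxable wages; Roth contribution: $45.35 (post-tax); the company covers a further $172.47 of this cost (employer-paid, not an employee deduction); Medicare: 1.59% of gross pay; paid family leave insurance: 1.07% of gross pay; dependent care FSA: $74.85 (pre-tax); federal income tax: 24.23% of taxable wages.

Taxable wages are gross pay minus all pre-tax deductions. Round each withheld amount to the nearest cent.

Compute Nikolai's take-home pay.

Dependent care FSA: $74.85
457(b) deferral: $2423.40 × 0.04 = $96.94
Pre-tax total = $74.85 + $96.94 = $171.79
Taxable wages = $2423.40 − $171.79 = $2251.61
Federal income tax: $2251.61 × 0.2423 = $545.57
State withholding: $2251.61 × 0.07 = $157.61
Medicare: $2423.40 × 0.0159 = $38.53
Paid family leave insurance: $2423.40 × 0.0107 = $25.93
Roth contribution: $45.35
(Employer's $172.47 toward Roth contribution is not withheld from the employee.)
Total deductions = $74.85 + $96.94 + $545.57 + $157.61 + $38.53 + $25.93 + $45.35 = $984.78
Net pay = $2423.40 − $984.78 = $1438.62

$1438.62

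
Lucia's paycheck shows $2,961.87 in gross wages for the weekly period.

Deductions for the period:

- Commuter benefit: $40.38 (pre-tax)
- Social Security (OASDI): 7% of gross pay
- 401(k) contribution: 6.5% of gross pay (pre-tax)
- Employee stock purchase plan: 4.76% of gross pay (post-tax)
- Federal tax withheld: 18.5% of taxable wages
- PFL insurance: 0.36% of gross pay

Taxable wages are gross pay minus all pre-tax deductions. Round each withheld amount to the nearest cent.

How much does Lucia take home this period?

$1,865.13

Commuter benefit: $40.38
401(k) contribution: $2,961.87 × 0.065 = $192.52
Pre-tax total = $40.38 + $192.52 = $232.90
Taxable wages = $2,961.87 − $232.90 = $2,728.97
Federal tax withheld: $2,728.97 × 0.185 = $504.86
Social Security (OASDI): $2,961.87 × 0.07 = $207.33
PFL insurance: $2,961.87 × 0.0036 = $10.66
Employee stock purchase plan: $2,961.87 × 0.0476 = $140.99
Total deductions = $40.38 + $192.52 + $504.86 + $207.33 + $10.66 + $140.99 = $1,096.74
Net pay = $2,961.87 − $1,096.74 = $1,865.13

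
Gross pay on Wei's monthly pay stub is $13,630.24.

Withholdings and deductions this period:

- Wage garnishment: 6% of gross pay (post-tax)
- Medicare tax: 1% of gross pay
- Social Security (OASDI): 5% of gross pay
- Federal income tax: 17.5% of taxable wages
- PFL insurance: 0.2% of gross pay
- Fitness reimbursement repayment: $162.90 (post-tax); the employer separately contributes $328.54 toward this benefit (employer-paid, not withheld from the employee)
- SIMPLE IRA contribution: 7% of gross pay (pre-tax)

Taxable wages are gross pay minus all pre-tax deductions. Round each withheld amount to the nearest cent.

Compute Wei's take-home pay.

$8,632.02

SIMPLE IRA contribution: $13,630.24 × 0.07 = $954.12
Taxable wages = $13,630.24 − $954.12 = $12,676.12
Federal income tax: $12,676.12 × 0.175 = $2,218.32
PFL insurance: $13,630.24 × 0.002 = $27.26
Medicare tax: $13,630.24 × 0.01 = $136.30
Social Security (OASDI): $13,630.24 × 0.05 = $681.51
Wage garnishment: $13,630.24 × 0.06 = $817.81
Fitness reimbursement repayment: $162.90
(Employer's $328.54 toward fitness reimbursement repayment is not withheld from the employee.)
Total deductions = $954.12 + $2,218.32 + $27.26 + $136.30 + $681.51 + $817.81 + $162.90 = $4,998.22
Net pay = $13,630.24 − $4,998.22 = $8,632.02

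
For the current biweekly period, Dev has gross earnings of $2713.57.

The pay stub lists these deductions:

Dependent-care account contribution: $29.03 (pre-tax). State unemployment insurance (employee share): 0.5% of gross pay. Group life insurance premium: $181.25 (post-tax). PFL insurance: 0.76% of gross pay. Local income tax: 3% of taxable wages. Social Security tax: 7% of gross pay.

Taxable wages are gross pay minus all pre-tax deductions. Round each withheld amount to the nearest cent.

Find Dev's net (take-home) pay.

Dependent-care account contribution: $29.03
Taxable wages = $2713.57 − $29.03 = $2684.54
Local income tax: $2684.54 × 0.03 = $80.54
PFL insurance: $2713.57 × 0.0076 = $20.62
State unemployment insurance (employee share): $2713.57 × 0.005 = $13.57
Social Security tax: $2713.57 × 0.07 = $189.95
Group life insurance premium: $181.25
Total deductions = $29.03 + $80.54 + $20.62 + $13.57 + $189.95 + $181.25 = $514.96
Net pay = $2713.57 − $514.96 = $2198.61

$2198.61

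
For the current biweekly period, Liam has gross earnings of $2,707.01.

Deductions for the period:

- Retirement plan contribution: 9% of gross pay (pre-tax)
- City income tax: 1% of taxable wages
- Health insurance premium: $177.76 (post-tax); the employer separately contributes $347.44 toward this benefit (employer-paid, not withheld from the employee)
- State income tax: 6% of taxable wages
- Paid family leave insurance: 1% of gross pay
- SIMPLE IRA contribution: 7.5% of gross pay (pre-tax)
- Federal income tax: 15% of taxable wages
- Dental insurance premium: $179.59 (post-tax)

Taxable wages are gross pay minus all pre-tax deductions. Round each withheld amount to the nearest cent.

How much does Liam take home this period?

$1,378.66

Retirement plan contribution: $2,707.01 × 0.09 = $243.63
SIMPLE IRA contribution: $2,707.01 × 0.075 = $203.03
Pre-tax total = $243.63 + $203.03 = $446.66
Taxable wages = $2,707.01 − $446.66 = $2,260.35
Federal income tax: $2,260.35 × 0.15 = $339.05
State income tax: $2,260.35 × 0.06 = $135.62
City income tax: $2,260.35 × 0.01 = $22.60
Paid family leave insurance: $2,707.01 × 0.01 = $27.07
Health insurance premium: $177.76
Dental insurance premium: $179.59
(Employer's $347.44 toward health insurance premium is not withheld from the employee.)
Total deductions = $243.63 + $203.03 + $339.05 + $135.62 + $22.60 + $27.07 + $177.76 + $179.59 = $1,328.35
Net pay = $2,707.01 − $1,328.35 = $1,378.66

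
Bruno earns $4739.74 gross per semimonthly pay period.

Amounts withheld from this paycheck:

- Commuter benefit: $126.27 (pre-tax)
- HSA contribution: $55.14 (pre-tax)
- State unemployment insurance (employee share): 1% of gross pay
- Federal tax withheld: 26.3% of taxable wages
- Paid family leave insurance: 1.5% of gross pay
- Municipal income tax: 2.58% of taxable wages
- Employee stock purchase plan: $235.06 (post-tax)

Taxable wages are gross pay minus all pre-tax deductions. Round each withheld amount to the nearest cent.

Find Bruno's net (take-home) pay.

$2888.33

HSA contribution: $55.14
Commuter benefit: $126.27
Pre-tax total = $55.14 + $126.27 = $181.41
Taxable wages = $4739.74 − $181.41 = $4558.33
Federal tax withheld: $4558.33 × 0.263 = $1198.84
Municipal income tax: $4558.33 × 0.0258 = $117.60
State unemployment insurance (employee share): $4739.74 × 0.01 = $47.40
Paid family leave insurance: $4739.74 × 0.015 = $71.10
Employee stock purchase plan: $235.06
Total deductions = $55.14 + $126.27 + $1198.84 + $117.60 + $47.40 + $71.10 + $235.06 = $1851.41
Net pay = $4739.74 − $1851.41 = $2888.33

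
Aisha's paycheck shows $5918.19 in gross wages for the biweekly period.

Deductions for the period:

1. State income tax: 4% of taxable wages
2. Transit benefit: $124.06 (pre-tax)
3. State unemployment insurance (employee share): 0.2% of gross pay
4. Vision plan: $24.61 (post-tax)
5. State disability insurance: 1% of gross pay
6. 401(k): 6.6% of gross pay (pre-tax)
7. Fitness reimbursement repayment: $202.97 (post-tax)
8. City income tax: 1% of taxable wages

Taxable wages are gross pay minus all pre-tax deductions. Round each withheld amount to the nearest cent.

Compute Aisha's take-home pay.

401(k): $5918.19 × 0.066 = $390.60
Transit benefit: $124.06
Pre-tax total = $390.60 + $124.06 = $514.66
Taxable wages = $5918.19 − $514.66 = $5403.53
City income tax: $5403.53 × 0.01 = $54.04
State income tax: $5403.53 × 0.04 = $216.14
State unemployment insurance (employee share): $5918.19 × 0.002 = $11.84
State disability insurance: $5918.19 × 0.01 = $59.18
Vision plan: $24.61
Fitness reimbursement repayment: $202.97
Total deductions = $390.60 + $124.06 + $54.04 + $216.14 + $11.84 + $59.18 + $24.61 + $202.97 = $1083.44
Net pay = $5918.19 − $1083.44 = $4834.75

$4834.75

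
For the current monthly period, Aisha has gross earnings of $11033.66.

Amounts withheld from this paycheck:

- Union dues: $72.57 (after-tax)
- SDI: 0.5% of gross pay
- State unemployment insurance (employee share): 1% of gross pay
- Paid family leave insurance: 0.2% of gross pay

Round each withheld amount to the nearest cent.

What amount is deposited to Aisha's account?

$10773.51

Paid family leave insurance: $11033.66 × 0.002 = $22.07
SDI: $11033.66 × 0.005 = $55.17
State unemployment insurance (employee share): $11033.66 × 0.01 = $110.34
Union dues: $72.57
Total deductions = $22.07 + $55.17 + $110.34 + $72.57 = $260.15
Net pay = $11033.66 − $260.15 = $10773.51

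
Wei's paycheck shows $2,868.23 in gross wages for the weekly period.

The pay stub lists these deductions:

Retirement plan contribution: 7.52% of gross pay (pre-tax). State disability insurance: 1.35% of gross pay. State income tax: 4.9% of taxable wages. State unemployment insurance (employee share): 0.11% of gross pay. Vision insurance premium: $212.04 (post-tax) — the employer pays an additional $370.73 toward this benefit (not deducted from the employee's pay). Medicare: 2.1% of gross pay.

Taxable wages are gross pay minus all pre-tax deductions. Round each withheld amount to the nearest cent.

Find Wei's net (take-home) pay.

$2,208.42

Retirement plan contribution: $2,868.23 × 0.0752 = $215.69
Taxable wages = $2,868.23 − $215.69 = $2,652.54
State income tax: $2,652.54 × 0.049 = $129.97
State disability insurance: $2,868.23 × 0.0135 = $38.72
State unemployment insurance (employee share): $2,868.23 × 0.0011 = $3.16
Medicare: $2,868.23 × 0.021 = $60.23
Vision insurance premium: $212.04
(Employer's $370.73 toward vision insurance premium is not withheld from the employee.)
Total deductions = $215.69 + $129.97 + $38.72 + $3.16 + $60.23 + $212.04 = $659.81
Net pay = $2,868.23 − $659.81 = $2,208.42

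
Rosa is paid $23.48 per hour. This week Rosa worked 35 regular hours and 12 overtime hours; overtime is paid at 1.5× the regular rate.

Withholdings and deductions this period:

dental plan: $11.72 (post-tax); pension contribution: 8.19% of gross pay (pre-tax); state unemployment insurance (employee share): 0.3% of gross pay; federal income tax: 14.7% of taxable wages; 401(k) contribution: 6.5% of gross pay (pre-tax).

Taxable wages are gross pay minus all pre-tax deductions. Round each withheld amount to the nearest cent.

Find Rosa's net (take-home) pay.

$890.12

Regular pay: 35 × $23.48 = $821.80
Overtime pay: 12 × $23.48 × 1.5 = $422.64
Gross pay = $821.80 + $422.64 = $1244.44
401(k) contribution: $1244.44 × 0.065 = $80.89
Pension contribution: $1244.44 × 0.0819 = $101.92
Pre-tax total = $80.89 + $101.92 = $182.81
Taxable wages = $1244.44 − $182.81 = $1061.63
Federal income tax: $1061.63 × 0.147 = $156.06
State unemployment insurance (employee share): $1244.44 × 0.003 = $3.73
Dental plan: $11.72
Total deductions = $80.89 + $101.92 + $156.06 + $3.73 + $11.72 = $354.32
Net pay = $1244.44 − $354.32 = $890.12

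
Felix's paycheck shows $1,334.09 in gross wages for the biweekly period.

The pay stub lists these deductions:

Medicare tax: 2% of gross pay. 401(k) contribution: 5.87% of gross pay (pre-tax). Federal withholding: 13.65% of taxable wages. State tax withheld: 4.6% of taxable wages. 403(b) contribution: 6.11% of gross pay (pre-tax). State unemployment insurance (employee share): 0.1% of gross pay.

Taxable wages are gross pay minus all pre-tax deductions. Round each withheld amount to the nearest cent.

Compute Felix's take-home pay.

401(k) contribution: $1,334.09 × 0.0587 = $78.31
403(b) contribution: $1,334.09 × 0.0611 = $81.51
Pre-tax total = $78.31 + $81.51 = $159.82
Taxable wages = $1,334.09 − $159.82 = $1,174.27
State tax withheld: $1,174.27 × 0.046 = $54.02
Federal withholding: $1,174.27 × 0.1365 = $160.29
State unemployment insurance (employee share): $1,334.09 × 0.001 = $1.33
Medicare tax: $1,334.09 × 0.02 = $26.68
Total deductions = $78.31 + $81.51 + $54.02 + $160.29 + $1.33 + $26.68 = $402.14
Net pay = $1,334.09 − $402.14 = $931.95

$931.95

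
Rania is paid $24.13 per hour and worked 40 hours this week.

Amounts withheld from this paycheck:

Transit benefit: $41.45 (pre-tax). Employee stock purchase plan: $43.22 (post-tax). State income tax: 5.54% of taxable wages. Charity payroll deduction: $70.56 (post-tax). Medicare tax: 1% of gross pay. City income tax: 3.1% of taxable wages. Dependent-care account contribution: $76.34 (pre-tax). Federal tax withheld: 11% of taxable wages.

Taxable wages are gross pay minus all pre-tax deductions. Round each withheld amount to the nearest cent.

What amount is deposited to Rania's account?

$557.54

Gross pay: 40 × $24.13 = $965.20
Dependent-care account contribution: $76.34
Transit benefit: $41.45
Pre-tax total = $76.34 + $41.45 = $117.79
Taxable wages = $965.20 − $117.79 = $847.41
Federal tax withheld: $847.41 × 0.11 = $93.22
City income tax: $847.41 × 0.031 = $26.27
State income tax: $847.41 × 0.0554 = $46.95
Medicare tax: $965.20 × 0.01 = $9.65
Employee stock purchase plan: $43.22
Charity payroll deduction: $70.56
Total deductions = $76.34 + $41.45 + $93.22 + $26.27 + $46.95 + $9.65 + $43.22 + $70.56 = $407.66
Net pay = $965.20 − $407.66 = $557.54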